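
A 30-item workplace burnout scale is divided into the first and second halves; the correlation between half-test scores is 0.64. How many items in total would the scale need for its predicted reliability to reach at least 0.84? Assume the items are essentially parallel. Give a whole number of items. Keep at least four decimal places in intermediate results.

45

Corrected full-test reliability: r_full = 2 × 0.64 / (1 + 0.64) ≈ 0.7805
Solve Spearman-Brown for n: n = 0.84(1 − 0.7805) / [0.7805(1 − 0.84)] = 1.4765
Items = 1.4765 × 30 ≈ 44.29 → 45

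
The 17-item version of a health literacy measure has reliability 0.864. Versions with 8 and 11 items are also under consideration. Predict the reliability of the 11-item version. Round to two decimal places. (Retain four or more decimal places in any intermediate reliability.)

The 8-item form is not needed; work directly from the 17-item form with n = 11/17 = 0.6471.
r_{11} = n·r / (1 + (n − 1)·r) = 0.5591 / 0.6951 ≈ 0.8043

0.80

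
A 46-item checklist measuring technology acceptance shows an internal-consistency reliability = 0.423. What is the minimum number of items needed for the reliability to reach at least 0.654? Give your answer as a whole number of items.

n = [0.654 × 0.577] / [0.423 × 0.346]
n = 0.377358 / 0.146358 ≈ 2.5783
Items needed = n × 46 = 2.5783 × 46 ≈ 118.60 → round up to 119

119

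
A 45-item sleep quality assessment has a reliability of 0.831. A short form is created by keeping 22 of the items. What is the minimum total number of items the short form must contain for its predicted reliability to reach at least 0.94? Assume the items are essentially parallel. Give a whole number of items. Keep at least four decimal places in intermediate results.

First, r for the 22-item form: n = 22/45 = 0.4889, so r_22 = 0.4889·0.831/(1 + (0.4889 − 1)·0.831) = 0.7062
Length factor from the short form to reach 0.94: n' = 0.94(1 − 0.7062) / [0.7062(1 − 0.94)] ≈ 6.5178
Items = 6.5178 × 22 ≈ 143.39 → 144

144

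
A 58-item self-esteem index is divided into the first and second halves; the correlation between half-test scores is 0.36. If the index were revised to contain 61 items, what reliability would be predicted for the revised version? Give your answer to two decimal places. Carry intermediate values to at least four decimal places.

Spearman-Brown correction (n = 2): r_full = 2·0.36/(1 + 0.36) = 0.5294
Length factor from 58 to 61 items: n = 61/58 = 1.0517
r_new = n·r_full / (1 + (n − 1)·r_full) = 0.5568 / 1.0274 ≈ 0.5420

0.54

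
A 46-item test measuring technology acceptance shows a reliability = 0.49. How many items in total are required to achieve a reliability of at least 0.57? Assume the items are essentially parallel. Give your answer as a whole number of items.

64

Rearranging the Spearman-Brown formula for n,
n = r*(1 − r) / [ r (1 − r*) ]
n = [0.57 × 0.51] / [0.49 × 0.43]
n = 0.2907 / 0.2107 ≈ 1.3797
So the test needs 1.3797 × 46 ≈ 63.47 items; rounding up, 64.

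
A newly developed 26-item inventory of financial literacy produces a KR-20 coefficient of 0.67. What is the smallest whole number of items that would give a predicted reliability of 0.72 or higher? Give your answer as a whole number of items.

Rearranging the Spearman-Brown formula for n,
n = r*(1 − r) / [ r (1 − r*) ]
n = 0.72 × (1 − 0.67) / [ 0.67 × (1 − 0.72) ]
  = 0.2376 / 0.1876 = 1.2665
Items needed = n × 26 = 1.2665 × 26 ≈ 32.93 → round up to 33

33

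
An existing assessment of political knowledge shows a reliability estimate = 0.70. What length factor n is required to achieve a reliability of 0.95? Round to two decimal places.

8.14

Rearranging the Spearman-Brown formula for n,
n = r_target (1 − r_old) / [ r_old (1 − r_target) ]
n = 0.95 × (1 − 0.70) / [ 0.70 × (1 − 0.95) ]
n = 0.2850 / 0.0350 ≈ 8.1429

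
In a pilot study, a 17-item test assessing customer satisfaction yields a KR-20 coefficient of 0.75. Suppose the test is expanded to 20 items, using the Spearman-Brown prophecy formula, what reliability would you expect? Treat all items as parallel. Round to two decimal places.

0.78

n = 20/17 = 1.1765
By Spearman-Brown, r_new = n r / (1 + (n − 1) r).
r_new = 1.1765·0.75 / [1 + (1.1765 − 1)·0.75]
     = 0.8824 / 1.1324 = 0.7792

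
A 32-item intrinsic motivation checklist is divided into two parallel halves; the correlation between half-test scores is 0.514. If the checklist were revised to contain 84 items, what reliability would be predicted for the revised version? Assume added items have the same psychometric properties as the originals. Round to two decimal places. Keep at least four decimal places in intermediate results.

First correct the split-half correlation to full-test reliability: r_full = 2 × 0.514 / (1 + 0.514) ≈ 0.6790
Then adjust to 84 items: n = 84/32 = 2.6250
r_new = n·r_full / (1 + (n − 1)·r_full) = 1.7824 / 2.1034 ≈ 0.8474

0.85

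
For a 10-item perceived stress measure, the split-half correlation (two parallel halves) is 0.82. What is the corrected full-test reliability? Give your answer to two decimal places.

Each half is half the length of the full test, so the full test is n = 2 times a half.
r_full = 2(0.82) / (1 + 0.82)
       = 1.6400 / 1.8200 = 0.9011

0.90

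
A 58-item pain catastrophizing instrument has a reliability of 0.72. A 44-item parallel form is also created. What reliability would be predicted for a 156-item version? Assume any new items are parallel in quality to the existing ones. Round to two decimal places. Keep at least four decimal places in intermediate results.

0.87

The 44-item form is not needed; work directly from the 58-item form with n = 156/58 = 2.6897.
r_{156} = n·r / (1 + (n − 1)·r) = 1.9366 / 2.2166 ≈ 0.8737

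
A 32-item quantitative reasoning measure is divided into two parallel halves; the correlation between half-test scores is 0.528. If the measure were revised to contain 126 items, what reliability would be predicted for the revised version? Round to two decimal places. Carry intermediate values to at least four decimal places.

0.90

Full-test reliability from the split-half r: r_full = 2(0.528)/(1 + 0.528) = 0.6911
Length factor from 32 to 126 items: n = 126/32 = 3.9375
r_new = n·r_full / (1 + (n − 1)·r_full) = 2.7212 / 3.0301 ≈ 0.8981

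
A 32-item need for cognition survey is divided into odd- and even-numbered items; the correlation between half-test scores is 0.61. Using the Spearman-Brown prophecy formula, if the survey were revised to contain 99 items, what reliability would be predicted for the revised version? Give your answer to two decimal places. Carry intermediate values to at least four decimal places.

Spearman-Brown correction (n = 2): r_full = 2·0.61/(1 + 0.61) = 0.7578
Length factor from 32 to 99 items: n = 99/32 = 3.0938
r_new = n·r_full / (1 + (n − 1)·r_full) = 2.3445 / 2.5867 ≈ 0.9064

0.91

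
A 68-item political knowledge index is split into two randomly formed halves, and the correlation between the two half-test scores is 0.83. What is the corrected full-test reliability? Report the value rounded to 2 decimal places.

0.91

Apply the Spearman-Brown correction with n = 2:
r_full = 2(0.83) / (1 + 0.83)
r_full = 1.6600 / 1.8300 ≈ 0.9071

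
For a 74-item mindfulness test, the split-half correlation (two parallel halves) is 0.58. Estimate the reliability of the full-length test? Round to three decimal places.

0.734

r_full = 2(0.58) / (1 + 0.58)
       = 1.1600 / 1.5800 = 0.7342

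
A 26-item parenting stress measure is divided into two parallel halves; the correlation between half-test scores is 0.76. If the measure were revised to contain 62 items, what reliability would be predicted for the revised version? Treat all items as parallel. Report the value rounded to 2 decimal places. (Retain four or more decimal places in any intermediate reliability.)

0.94

Spearman-Brown correction (n = 2): r_full = 2·0.76/(1 + 0.76) = 0.8636
Length factor from 26 to 62 items: n = 62/26 = 2.3846
r_new = n·r_full / (1 + (n − 1)·r_full) = 2.0593 / 2.1957 ≈ 0.9379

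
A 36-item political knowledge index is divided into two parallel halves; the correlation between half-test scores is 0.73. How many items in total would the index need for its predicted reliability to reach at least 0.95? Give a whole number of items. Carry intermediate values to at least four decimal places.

127

r_full = 2(0.73)/(1 + 0.73) = 0.8439
n = r_tgt(1 − r_full) / [r_full(1 − r_tgt)] = 0.95 × 0.1561 / (0.8439 × 0.05) ≈ 3.5145
Items = 3.5145 × 36 ≈ 126.52 → 127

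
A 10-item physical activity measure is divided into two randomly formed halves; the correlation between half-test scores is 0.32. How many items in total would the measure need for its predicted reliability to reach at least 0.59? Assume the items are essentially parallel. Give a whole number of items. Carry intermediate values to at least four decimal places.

16

r_full = 2(0.32)/(1 + 0.32) = 0.4848
n = r_tgt(1 − r_full) / [r_full(1 − r_tgt)] = 0.59 × 0.5152 / (0.4848 × 0.41) ≈ 1.5293
Required items = 1.5293 × 10 = 15.29, so 16 items.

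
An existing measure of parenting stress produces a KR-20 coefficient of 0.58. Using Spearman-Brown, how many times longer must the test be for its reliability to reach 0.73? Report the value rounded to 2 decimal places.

Rearranging the Spearman-Brown formula for n,
n = r*(1 − r) / [ r (1 − r*) ]
n = 0.73(1 − 0.58) / [0.58(1 − 0.73)]
n = 0.3066 / 0.1566 ≈ 1.9579

1.96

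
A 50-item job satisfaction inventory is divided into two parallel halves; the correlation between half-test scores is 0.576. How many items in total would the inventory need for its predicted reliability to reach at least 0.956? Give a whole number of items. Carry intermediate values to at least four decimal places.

400

Corrected full-test reliability: r_full = 2 × 0.576 / (1 + 0.576) ≈ 0.7310
n = r_tgt(1 − r_full) / [r_full(1 − r_tgt)] = 0.956 × 0.2690 / (0.7310 × 0.044) ≈ 7.9954
Items = 7.9954 × 50 ≈ 399.77 → 400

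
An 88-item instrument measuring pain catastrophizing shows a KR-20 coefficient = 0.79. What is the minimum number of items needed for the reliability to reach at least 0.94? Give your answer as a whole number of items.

Spearman-Brown solved for the length factor n:
n = r*(1 − r) / [ r (1 − r*) ]
n = [0.94 × 0.21] / [0.79 × 0.06]
n = 0.1974 / 0.0474 ≈ 4.1646
So the test needs 4.1646 × 88 ≈ 366.48 items; rounding up, 367.

367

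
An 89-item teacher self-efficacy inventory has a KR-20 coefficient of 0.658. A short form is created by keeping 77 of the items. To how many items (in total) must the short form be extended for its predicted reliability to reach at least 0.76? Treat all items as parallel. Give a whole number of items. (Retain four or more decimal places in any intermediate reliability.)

147

First, r for the 77-item form: n = 77/89 = 0.8652, so r_77 = 0.8652·0.658/(1 + (0.8652 − 1)·0.658) = 0.6247
Length factor from the short form to reach 0.76: n' = 0.76(1 − 0.6247) / [0.6247(1 − 0.76)] ≈ 1.9024
Total items = 1.9024 × 77 = 146.48, rounded up to 147.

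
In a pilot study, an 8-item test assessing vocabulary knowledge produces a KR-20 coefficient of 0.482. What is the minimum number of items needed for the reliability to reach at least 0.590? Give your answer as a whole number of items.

13

Spearman-Brown solved for the length factor n:
n = r*(1 − r) / [ r (1 − r*) ]
n = [0.590 × 0.518] / [0.482 × 0.410]
n = 0.305620 / 0.197620 ≈ 1.5465
So the test needs 1.5465 × 8 ≈ 12.37 items; rounding up, 13.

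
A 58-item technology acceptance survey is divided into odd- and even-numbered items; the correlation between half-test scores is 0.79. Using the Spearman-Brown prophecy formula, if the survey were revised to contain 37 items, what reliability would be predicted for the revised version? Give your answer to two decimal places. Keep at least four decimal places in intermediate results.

First correct the split-half correlation to full-test reliability: r_full = 2 × 0.79 / (1 + 0.79) ≈ 0.8827
Then adjust to 37 items: n = 37/58 = 0.6379
r_new = n·r_full / (1 + (n − 1)·r_full) = 0.5631 / 0.6804 ≈ 0.8276

0.83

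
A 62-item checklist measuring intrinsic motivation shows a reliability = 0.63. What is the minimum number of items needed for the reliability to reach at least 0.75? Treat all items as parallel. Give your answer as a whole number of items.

110

Spearman-Brown solved for the length factor n:
n = r_target (1 − r_old) / [ r_old (1 − r_target) ]
n = [0.75 × 0.37] / [0.63 × 0.25]
  = 0.2775 / 0.1575 = 1.7619
1.7619 × 62 = 109.24 → 110 items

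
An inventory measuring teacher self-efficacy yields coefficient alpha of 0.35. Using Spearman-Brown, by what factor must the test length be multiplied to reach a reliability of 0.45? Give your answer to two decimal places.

Rearranging the Spearman-Brown formula for n,
n = r*(1 − r) / [ r (1 − r*) ]
n = 0.45 × (1 − 0.35) / [ 0.35 × (1 − 0.45) ]
  = 0.2925 / 0.1925 = 1.5195

1.52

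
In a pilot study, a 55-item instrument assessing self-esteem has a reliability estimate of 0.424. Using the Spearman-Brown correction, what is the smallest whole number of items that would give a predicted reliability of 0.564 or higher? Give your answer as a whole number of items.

Spearman-Brown solved for the length factor n:
n = r*(1 − r) / [ r (1 − r*) ]
n = [0.564 × 0.576] / [0.424 × 0.436]
n = 0.324864 / 0.184864 ≈ 1.7573
1.7573 × 55 = 96.65 → 97 items

97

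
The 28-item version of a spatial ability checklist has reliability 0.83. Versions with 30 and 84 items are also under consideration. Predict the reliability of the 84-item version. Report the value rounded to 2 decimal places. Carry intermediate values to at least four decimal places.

0.94

The 30-item form is not needed; work directly from the 28-item form with n = 84/28 = 3.0000.
r_{84} = n·r / (1 + (n − 1)·r) = 2.4900 / 2.6600 ≈ 0.9361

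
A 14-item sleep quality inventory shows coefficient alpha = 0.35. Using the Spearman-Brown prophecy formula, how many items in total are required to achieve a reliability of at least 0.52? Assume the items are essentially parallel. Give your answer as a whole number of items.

29

n = [0.52 × 0.65] / [0.35 × 0.48]
n = 0.3380 / 0.1680 ≈ 2.0119
So the test needs 2.0119 × 14 ≈ 28.17 items; rounding up, 29.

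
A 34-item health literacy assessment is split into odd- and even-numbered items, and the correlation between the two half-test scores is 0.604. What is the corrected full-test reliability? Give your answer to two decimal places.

The full test is twice the length of either half (n = 2).
r_full = 2(0.604) / (1 + 0.604)
r_full = 1.2080 / 1.6040 ≈ 0.7531

0.75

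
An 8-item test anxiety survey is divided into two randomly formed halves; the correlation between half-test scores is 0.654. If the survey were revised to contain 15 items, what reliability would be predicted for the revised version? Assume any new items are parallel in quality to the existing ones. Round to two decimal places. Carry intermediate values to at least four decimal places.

Full-test reliability from the split-half r: r_full = 2(0.654)/(1 + 0.654) = 0.7908
Then adjust to 15 items: n = 15/8 = 1.8750
r_new = n·r_full / (1 + (n − 1)·r_full) = 1.4827 / 1.6919 ≈ 0.8764

0.88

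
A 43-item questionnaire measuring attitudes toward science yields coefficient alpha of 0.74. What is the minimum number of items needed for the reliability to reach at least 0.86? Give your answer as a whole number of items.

93

Rearranging the Spearman-Brown formula for n,
n = r_target (1 − r_old) / [ r_old (1 − r_target) ]
n = [0.86 × 0.26] / [0.74 × 0.14]
n = 0.2236 / 0.1036 ≈ 2.1583
So the test needs 2.1583 × 43 ≈ 92.81 items; rounding up, 93.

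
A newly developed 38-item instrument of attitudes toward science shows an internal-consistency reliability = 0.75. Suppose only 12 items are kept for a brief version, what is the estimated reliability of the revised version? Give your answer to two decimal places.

0.49

n = 12/38 = 0.3158
r_new = 0.3158·0.75 / [1 + (0.3158 − 1)·0.75]
     = 0.2369 / 0.4869 = 0.4865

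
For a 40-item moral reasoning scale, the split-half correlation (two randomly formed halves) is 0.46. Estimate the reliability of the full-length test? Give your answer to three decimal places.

0.630

The full test is twice the length of either half (n = 2).
r_full = 2(0.46) / (1 + 0.46)
       = 0.9200 / 1.4600 = 0.6301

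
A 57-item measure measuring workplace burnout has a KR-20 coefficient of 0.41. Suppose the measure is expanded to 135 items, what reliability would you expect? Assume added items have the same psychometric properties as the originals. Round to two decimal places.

0.62

n = 135/57 = 2.3684
Spearman-Brown: r_new = n·r / (1 + (n − 1)·r)
r_new = (2.3684 × 0.41) / (1 + (2.3684 − 1) × 0.41)
     = 0.9710 / 1.5610 = 0.6220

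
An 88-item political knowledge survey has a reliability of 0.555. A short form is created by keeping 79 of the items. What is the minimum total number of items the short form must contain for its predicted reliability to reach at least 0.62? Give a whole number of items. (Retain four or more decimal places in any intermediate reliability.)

116

First, r for the 79-item form: n = 79/88 = 0.8977, so r_79 = 0.8977·0.555/(1 + (0.8977 − 1)·0.555) = 0.5282
Length factor from the short form to reach 0.62: n' = 0.62(1 − 0.5282) / [0.5282(1 − 0.62)] ≈ 1.4574
Total items = 1.4574 × 79 = 115.13, rounded up to 116.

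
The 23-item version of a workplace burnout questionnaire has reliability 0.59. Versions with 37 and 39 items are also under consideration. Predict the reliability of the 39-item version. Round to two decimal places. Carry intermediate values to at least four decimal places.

0.71

Only the ratio of lengths matters: n = 39/23 = 1.6957
r_{39} = n·r / (1 + (n − 1)·r) = 1.0005 / 1.4105 ≈ 0.7093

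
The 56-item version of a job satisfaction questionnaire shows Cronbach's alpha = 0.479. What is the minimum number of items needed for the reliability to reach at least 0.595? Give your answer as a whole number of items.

n = [0.595 × 0.521] / [0.479 × 0.405]
n = 0.309995 / 0.193995 ≈ 1.5980
Items needed = n × 56 = 1.5980 × 56 ≈ 89.49 → round up to 90

90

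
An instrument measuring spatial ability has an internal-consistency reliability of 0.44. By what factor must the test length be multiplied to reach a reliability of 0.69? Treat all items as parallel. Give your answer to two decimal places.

2.83

n = [0.69 × 0.56] / [0.44 × 0.31]
  = 0.3864 / 0.1364 = 2.8328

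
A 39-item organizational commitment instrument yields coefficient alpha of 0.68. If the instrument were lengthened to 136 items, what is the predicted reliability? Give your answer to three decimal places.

0.881

n = 136/39 = 3.4872
Spearman-Brown: r_new = n·r / (1 + (n − 1)·r)
r_new = (3.4872 × 0.68) / (1 + (3.4872 − 1) × 0.68)
r_new = 2.3713 / 2.6913 ≈ 0.8811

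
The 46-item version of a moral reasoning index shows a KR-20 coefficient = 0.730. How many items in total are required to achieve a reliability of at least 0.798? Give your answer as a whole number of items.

n = 0.798(1 − 0.730) / [0.730(1 − 0.798)]
n = 0.215460 / 0.147460 ≈ 1.4611
So the test needs 1.4611 × 46 ≈ 67.21 items; rounding up, 68.

68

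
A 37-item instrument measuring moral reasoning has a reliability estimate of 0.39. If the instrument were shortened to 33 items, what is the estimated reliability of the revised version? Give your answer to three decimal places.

n = 33/37 = 0.8919
Apply the Spearman-Brown prophecy formula, r' = nr / [1 + (n − 1)r]:
r_new = (0.8919 × 0.39) / (1 + (0.8919 − 1) × 0.39)
     = 0.3478 / 0.9578 = 0.3631

0.363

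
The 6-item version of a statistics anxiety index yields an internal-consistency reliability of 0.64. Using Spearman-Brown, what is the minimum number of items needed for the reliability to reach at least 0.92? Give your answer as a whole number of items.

39

Rearranging the Spearman-Brown formula for n,
n = r_target (1 − r_old) / [ r_old (1 − r_target) ]
n = 0.92 × (1 − 0.64) / [ 0.64 × (1 − 0.92) ]
n = 0.3312 / 0.0512 ≈ 6.4688
So the test needs 6.4688 × 6 ≈ 38.81 items; rounding up, 39.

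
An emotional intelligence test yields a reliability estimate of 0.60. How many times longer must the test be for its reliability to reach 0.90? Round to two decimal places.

6.00

Rearranging the Spearman-Brown formula for n,
n = r*(1 − r) / [ r (1 − r*) ]
n = 0.90 × (1 − 0.60) / [ 0.60 × (1 − 0.90) ]
n = 0.3600 / 0.0600 ≈ 6.0000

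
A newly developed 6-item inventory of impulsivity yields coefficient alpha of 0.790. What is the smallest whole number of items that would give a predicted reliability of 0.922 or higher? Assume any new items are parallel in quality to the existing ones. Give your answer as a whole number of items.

19

Invert Spearman-Brown to solve for n:
n = r*(1 − r) / [ r (1 − r*) ]
n = [0.922 × 0.210] / [0.790 × 0.078]
n = 0.193620 / 0.061620 ≈ 3.1422
Items needed = n × 6 = 3.1422 × 6 ≈ 18.85 → round up to 19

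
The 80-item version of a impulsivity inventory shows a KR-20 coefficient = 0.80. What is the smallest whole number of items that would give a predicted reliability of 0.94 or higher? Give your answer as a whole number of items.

Invert Spearman-Brown to solve for n:
n = r*(1 − r) / [ r (1 − r*) ]
n = 0.94(1 − 0.80) / [0.80(1 − 0.94)]
n = 0.1880 / 0.0480 ≈ 3.9167
Items needed = n × 80 = 3.9167 × 80 ≈ 313.34 → round up to 314

314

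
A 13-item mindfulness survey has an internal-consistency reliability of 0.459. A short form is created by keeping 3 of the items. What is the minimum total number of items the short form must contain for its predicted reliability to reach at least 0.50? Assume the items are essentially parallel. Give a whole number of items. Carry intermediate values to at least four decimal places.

16

First, r for the 3-item form: n = 3/13 = 0.2308, so r_3 = 0.2308·0.459/(1 + (0.2308 − 1)·0.459) = 0.1638
Length factor from the short form to reach 0.50: n' = 0.50(1 − 0.1638) / [0.1638(1 − 0.50)] ≈ 5.1050
Total items = 5.1050 × 3 = 15.32, rounded up to 16.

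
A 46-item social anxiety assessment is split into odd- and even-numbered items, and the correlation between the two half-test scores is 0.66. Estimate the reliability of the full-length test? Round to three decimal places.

The full test is twice the length of either half (n = 2).
r_full = 2r_hh / (1 + r_hh) = 2 × 0.66 / (1 + 0.66)
       = 1.3200 / 1.6600 = 0.7952

0.795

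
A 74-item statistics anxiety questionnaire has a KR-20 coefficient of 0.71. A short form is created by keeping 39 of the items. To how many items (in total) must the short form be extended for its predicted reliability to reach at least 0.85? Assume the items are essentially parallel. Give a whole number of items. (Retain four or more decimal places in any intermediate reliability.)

First, r for the 39-item form: n = 39/74 = 0.5270, so r_39 = 0.5270·0.71/(1 + (0.5270 − 1)·0.71) = 0.5634
Length factor from the short form to reach 0.85: n' = 0.85(1 − 0.5634) / [0.5634(1 − 0.85)] ≈ 4.3913
Items = 4.3913 × 39 ≈ 171.26 → 172

172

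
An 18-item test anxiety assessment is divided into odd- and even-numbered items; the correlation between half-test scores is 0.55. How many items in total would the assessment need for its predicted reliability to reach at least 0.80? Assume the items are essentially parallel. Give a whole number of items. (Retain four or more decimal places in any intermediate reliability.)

r_full = 2(0.55)/(1 + 0.55) = 0.7097
n = r_tgt(1 − r_full) / [r_full(1 − r_tgt)] = 0.80 × 0.2903 / (0.7097 × 0.20) ≈ 1.6362
Items = 1.6362 × 18 ≈ 29.45 → 30

30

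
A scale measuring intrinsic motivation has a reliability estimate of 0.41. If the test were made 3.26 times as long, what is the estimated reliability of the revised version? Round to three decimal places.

0.694

Apply the Spearman-Brown prophecy formula, r' = nr / [1 + (n − 1)r]:
r_new = 3.26·0.41 / [1 + (3.26 − 1)·0.41]
r_new = 1.3366 / 1.9266 ≈ 0.6938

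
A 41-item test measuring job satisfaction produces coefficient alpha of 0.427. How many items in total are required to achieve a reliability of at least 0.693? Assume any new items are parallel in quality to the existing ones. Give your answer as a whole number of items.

Invert Spearman-Brown to solve for n:
n = r*(1 − r) / [ r (1 − r*) ]
n = [0.693 × 0.573] / [0.427 × 0.307]
  = 0.397089 / 0.131089 = 3.0292
Items needed = n × 41 = 3.0292 × 41 ≈ 124.20 → round up to 125

125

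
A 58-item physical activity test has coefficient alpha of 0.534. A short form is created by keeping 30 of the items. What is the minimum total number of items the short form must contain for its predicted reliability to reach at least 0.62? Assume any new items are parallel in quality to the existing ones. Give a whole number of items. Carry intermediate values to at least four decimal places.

83

Short-form reliability: n = 30/58 = 0.5172; r_30 = n·r/(1+(n−1)r) ≈ 0.3721
Then solve for n' with r_old = 0.3721, r_target = 0.62: n' = 0.62(1 − 0.3721)/[0.3721(1 − 0.62)] = 2.7532
Total items = 2.7532 × 30 = 82.60, rounded up to 83.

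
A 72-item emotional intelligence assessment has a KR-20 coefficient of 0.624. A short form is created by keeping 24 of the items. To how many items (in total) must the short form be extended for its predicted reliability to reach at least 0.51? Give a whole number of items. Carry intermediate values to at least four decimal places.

46

First, r for the 24-item form: n = 24/72 = 0.3333, so r_24 = 0.3333·0.624/(1 + (0.3333 − 1)·0.624) = 0.3561
Length factor from the short form to reach 0.51: n' = 0.51(1 − 0.3561) / [0.3561(1 − 0.51)] ≈ 1.8820
Items = 1.8820 × 24 ≈ 45.17 → 46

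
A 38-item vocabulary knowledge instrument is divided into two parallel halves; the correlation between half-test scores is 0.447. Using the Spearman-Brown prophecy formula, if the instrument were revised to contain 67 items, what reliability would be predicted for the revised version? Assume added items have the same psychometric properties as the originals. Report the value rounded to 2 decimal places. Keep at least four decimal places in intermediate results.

0.74

First correct the split-half correlation to full-test reliability: r_full = 2 × 0.447 / (1 + 0.447) ≈ 0.6178
Then adjust to 67 items: n = 67/38 = 1.7632
r_new = n·r_full / (1 + (n − 1)·r_full) = 1.0893 / 1.4715 ≈ 0.7403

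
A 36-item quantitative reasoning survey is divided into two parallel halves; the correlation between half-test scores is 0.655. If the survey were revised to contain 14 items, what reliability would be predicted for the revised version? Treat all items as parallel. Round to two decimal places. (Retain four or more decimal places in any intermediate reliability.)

Full-test reliability from the split-half r: r_full = 2(0.655)/(1 + 0.655) = 0.7915
Length factor from 36 to 14 items: n = 14/36 = 0.3889
r_new = n·r_full / (1 + (n − 1)·r_full) = 0.3078 / 0.5163 ≈ 0.5962

0.60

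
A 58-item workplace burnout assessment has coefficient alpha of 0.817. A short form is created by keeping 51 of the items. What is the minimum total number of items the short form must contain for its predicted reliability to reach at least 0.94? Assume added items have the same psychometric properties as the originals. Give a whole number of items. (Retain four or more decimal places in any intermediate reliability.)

First, r for the 51-item form: n = 51/58 = 0.8793, so r_51 = 0.8793·0.817/(1 + (0.8793 − 1)·0.817) = 0.7970
Length factor from the short form to reach 0.94: n' = 0.94(1 − 0.7970) / [0.7970(1 − 0.94)] ≈ 3.9904
Items = 3.9904 × 51 ≈ 203.51 → 204

204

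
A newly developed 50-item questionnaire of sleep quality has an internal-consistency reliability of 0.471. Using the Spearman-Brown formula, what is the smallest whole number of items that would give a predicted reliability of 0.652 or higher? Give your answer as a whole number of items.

Invert Spearman-Brown to solve for n:
n = r*(1 − r) / [ r (1 − r*) ]
n = 0.652 × (1 − 0.471) / [ 0.471 × (1 − 0.652) ]
  = 0.344908 / 0.163908 = 2.1043
So the test needs 2.1043 × 50 ≈ 105.21 items; rounding up, 106.

106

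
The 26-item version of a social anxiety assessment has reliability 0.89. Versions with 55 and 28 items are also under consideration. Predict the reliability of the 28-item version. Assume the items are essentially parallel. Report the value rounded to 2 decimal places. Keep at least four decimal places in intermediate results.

0.90

The 55-item form is not needed; work directly from the 26-item form with n = 28/26 = 1.0769.
r_{28} = n·r / (1 + (n − 1)·r) = 0.9584 / 1.0684 ≈ 0.8970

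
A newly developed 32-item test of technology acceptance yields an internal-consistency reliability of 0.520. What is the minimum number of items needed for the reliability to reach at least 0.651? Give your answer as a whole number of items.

Rearranging the Spearman-Brown formula for n,
n = r*(1 − r) / [ r (1 − r*) ]
n = [0.651 × 0.480] / [0.520 × 0.349]
  = 0.312480 / 0.181480 = 1.7218
So the test needs 1.7218 × 32 ≈ 55.10 items; rounding up, 56.

56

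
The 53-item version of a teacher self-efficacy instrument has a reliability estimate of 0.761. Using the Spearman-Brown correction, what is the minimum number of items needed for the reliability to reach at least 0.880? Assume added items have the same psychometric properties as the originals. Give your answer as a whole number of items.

Invert Spearman-Brown to solve for n:
n = r_target (1 − r_old) / [ r_old (1 − r_target) ]
n = 0.880 × (1 − 0.761) / [ 0.761 × (1 − 0.880) ]
n = 0.210320 / 0.091320 ≈ 2.3031
So the test needs 2.3031 × 53 ≈ 122.06 items; rounding up, 123.

123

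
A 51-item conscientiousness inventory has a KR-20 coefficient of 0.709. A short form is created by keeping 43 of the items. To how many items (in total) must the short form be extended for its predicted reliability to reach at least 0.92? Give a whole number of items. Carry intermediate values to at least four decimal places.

241

Short-form reliability: n = 43/51 = 0.8431; r_43 = n·r/(1+(n−1)r) ≈ 0.6726
Then solve for n' with r_old = 0.6726, r_target = 0.92: n' = 0.92(1 − 0.6726)/[0.6726(1 − 0.92)] = 5.5978
Total items = 5.5978 × 43 = 240.71, rounded up to 241.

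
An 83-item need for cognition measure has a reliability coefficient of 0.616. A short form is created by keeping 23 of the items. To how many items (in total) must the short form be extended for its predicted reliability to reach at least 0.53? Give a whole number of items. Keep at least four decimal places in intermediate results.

First, r for the 23-item form: n = 23/83 = 0.2771, so r_23 = 0.2771·0.616/(1 + (0.2771 − 1)·0.616) = 0.3077
Then solve for n' with r_old = 0.3077, r_target = 0.53: n' = 0.53(1 − 0.3077)/[0.3077(1 − 0.53)] = 2.5371
Items = 2.5371 × 23 ≈ 58.35 → 59

59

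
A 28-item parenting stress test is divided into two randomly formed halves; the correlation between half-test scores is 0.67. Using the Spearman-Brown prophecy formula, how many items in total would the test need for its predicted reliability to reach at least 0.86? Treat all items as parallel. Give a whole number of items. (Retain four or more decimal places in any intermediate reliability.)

43

Corrected full-test reliability: r_full = 2 × 0.67 / (1 + 0.67) ≈ 0.8024
Solve Spearman-Brown for n: n = 0.86(1 − 0.8024) / [0.8024(1 − 0.86)] = 1.5127
Required items = 1.5127 × 28 = 42.36, so 43 items.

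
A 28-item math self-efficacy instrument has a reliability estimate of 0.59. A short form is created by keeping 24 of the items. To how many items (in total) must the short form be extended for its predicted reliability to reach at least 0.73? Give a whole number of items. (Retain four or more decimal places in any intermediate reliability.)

Short-form reliability: n = 24/28 = 0.8571; r_24 = n·r/(1+(n−1)r) ≈ 0.5522
Then solve for n' with r_old = 0.5522, r_target = 0.73: n' = 0.73(1 − 0.5522)/[0.5522(1 − 0.73)] = 2.1925
Items = 2.1925 × 24 ≈ 52.62 → 53

53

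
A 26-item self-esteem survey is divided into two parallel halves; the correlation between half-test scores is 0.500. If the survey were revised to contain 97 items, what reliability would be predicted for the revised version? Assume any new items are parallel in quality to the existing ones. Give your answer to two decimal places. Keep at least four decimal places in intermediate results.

0.88

First correct the split-half correlation to full-test reliability: r_full = 2 × 0.500 / (1 + 0.500) ≈ 0.6667
Then adjust to 97 items: n = 97/26 = 3.7308
r_new = n·r_full / (1 + (n − 1)·r_full) = 2.4873 / 2.8206 ≈ 0.8818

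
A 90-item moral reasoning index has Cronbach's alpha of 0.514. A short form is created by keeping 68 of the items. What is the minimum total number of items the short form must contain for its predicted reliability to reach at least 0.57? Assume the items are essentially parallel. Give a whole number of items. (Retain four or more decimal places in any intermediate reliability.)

113

Short-form reliability: n = 68/90 = 0.7556; r_68 = n·r/(1+(n−1)r) ≈ 0.4442
Length factor from the short form to reach 0.57: n' = 0.57(1 − 0.4442) / [0.4442(1 − 0.57)] ≈ 1.6586
Items = 1.6586 × 68 ≈ 112.78 → 113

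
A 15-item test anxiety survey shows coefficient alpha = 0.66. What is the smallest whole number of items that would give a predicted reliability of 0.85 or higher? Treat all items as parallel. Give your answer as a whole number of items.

44

Spearman-Brown solved for the length factor n:
n = r_target (1 − r_old) / [ r_old (1 − r_target) ]
n = [0.85 × 0.34] / [0.66 × 0.15]
  = 0.2890 / 0.0990 = 2.9192
So the test needs 2.9192 × 15 ≈ 43.79 items; rounding up, 44.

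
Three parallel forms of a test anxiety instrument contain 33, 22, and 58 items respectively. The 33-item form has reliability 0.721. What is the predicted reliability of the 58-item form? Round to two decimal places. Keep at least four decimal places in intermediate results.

The 22-item form is not needed; work directly from the 33-item form with n = 58/33 = 1.7576.
r_{58} = n·r / (1 + (n − 1)·r) = 1.2672 / 1.5462 ≈ 0.8196

0.82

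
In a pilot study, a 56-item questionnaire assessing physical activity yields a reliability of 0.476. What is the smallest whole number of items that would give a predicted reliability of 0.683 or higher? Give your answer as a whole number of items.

n = [0.683 × 0.524] / [0.476 × 0.317]
  = 0.357892 / 0.150892 = 2.3718
2.3718 × 56 = 132.82 → 133 items

133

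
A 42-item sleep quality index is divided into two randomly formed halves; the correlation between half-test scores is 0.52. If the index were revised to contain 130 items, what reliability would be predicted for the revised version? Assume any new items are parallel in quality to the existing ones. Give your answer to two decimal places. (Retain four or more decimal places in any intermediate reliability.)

0.87

Full-test reliability from the split-half r: r_full = 2(0.52)/(1 + 0.52) = 0.6842
Then adjust to 130 items: n = 130/42 = 3.0952
r_new = n·r_full / (1 + (n − 1)·r_full) = 2.1177 / 2.4335 ≈ 0.8702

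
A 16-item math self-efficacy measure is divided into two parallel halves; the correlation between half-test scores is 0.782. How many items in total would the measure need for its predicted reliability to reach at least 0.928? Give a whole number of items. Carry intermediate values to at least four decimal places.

29

r_full = 2(0.782)/(1 + 0.782) = 0.8777
Solve Spearman-Brown for n: n = 0.928(1 − 0.8777) / [0.8777(1 − 0.928)] = 1.7960
Required items = 1.7960 × 16 = 28.74, so 29 items.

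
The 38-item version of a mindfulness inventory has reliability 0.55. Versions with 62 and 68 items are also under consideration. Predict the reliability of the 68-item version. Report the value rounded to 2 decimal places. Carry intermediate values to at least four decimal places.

Only the ratio of lengths matters: n = 68/38 = 1.7895
r_{68} = n·r / (1 + (n − 1)·r) = 0.9842 / 1.4342 ≈ 0.6862

0.69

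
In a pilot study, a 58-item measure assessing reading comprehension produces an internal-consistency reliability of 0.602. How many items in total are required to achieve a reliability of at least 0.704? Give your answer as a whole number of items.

Rearranging the Spearman-Brown formula for n,
n = r*(1 − r) / [ r (1 − r*) ]
n = [0.704 × 0.398] / [0.602 × 0.296]
n = 0.280192 / 0.178192 ≈ 1.5724
Items needed = n × 58 = 1.5724 × 58 ≈ 91.20 → round up to 92

92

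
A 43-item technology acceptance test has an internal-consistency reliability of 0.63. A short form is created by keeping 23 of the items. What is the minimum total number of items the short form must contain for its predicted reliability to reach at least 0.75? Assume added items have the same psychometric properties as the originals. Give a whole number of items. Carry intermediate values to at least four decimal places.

76

First, r for the 23-item form: n = 23/43 = 0.5349, so r_23 = 0.5349·0.63/(1 + (0.5349 − 1)·0.63) = 0.4767
Then solve for n' with r_old = 0.4767, r_target = 0.75: n' = 0.75(1 − 0.4767)/[0.4767(1 − 0.75)] = 3.2933
Total items = 3.2933 × 23 = 75.75, rounded up to 76.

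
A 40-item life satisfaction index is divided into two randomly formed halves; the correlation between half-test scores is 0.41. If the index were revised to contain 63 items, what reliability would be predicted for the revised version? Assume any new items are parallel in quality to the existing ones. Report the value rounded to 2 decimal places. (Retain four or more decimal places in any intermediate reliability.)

Spearman-Brown correction (n = 2): r_full = 2·0.41/(1 + 0.41) = 0.5816
Length factor from 40 to 63 items: n = 63/40 = 1.5750
r_new = n·r_full / (1 + (n − 1)·r_full) = 0.9160 / 1.3344 ≈ 0.6865

0.69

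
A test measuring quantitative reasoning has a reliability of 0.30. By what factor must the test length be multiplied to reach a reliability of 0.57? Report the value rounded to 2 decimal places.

n = 0.57 × (1 − 0.30) / [ 0.30 × (1 − 0.57) ]
n = 0.3990 / 0.1290 ≈ 3.0930

3.09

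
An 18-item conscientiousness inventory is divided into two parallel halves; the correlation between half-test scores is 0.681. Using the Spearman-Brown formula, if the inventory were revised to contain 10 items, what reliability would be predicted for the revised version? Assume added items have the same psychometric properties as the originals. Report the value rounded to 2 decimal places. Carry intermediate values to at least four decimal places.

Spearman-Brown correction (n = 2): r_full = 2·0.681/(1 + 0.681) = 0.8102
Length factor from 18 to 10 items: n = 10/18 = 0.5556
r_new = n·r_full / (1 + (n − 1)·r_full) = 0.4501 / 0.6399 ≈ 0.7034

0.70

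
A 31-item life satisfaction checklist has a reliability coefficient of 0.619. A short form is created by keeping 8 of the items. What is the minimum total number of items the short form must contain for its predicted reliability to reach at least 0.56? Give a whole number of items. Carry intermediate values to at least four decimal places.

25

First, r for the 8-item form: n = 8/31 = 0.2581, so r_8 = 0.2581·0.619/(1 + (0.2581 − 1)·0.619) = 0.2954
Then solve for n' with r_old = 0.2954, r_target = 0.56: n' = 0.56(1 − 0.2954)/[0.2954(1 − 0.56)] = 3.0358
Items = 3.0358 × 8 ≈ 24.29 → 25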